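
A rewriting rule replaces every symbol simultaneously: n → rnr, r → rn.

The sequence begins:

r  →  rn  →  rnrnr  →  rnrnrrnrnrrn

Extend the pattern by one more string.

Rewriting each symbol of rnrnrrnrnrrn: r→rn, n→rnr, r→rn, n→rnr, r→rn, r→rn, n→rnr, r→rn, n→rnr, r→rn, r→rn, n→rnr, which concatenates to rn rnr rn rnr rn rn rnr rn rnr rn rn rnr.

rnrnrrnrnrrnrnrnrrnrnrrnrnrnr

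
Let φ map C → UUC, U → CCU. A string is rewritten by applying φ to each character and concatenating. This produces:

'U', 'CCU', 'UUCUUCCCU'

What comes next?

Apply φ to UUCUUCCCU symbol by symbol: U→CCU, U→CCU, C→UUC, U→CCU, U→CCU, C→UUC, C→UUC, C→UUC, U→CCU; joined: CCU CCU UUC CCU CCU UUC UUC UUC CCU.

CCUCCUUUCCCUCCUUUCUUCUUCCCU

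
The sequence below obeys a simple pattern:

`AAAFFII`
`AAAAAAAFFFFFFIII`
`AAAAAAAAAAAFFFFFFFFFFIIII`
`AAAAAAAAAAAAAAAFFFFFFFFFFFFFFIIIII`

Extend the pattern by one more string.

Reading off run lengths: A runs 3, 7, 11, 15; F runs 2, 6, 10, 14; I runs 2, 3, 4, 5 — each is linear in n (n = 1, 2, …).
At n = 5 the blocks have lengths 19, 18, 6.

AAAAAAAAAAAAAAAAAAAFFFFFFFFFFFFFFFFFFIIIIII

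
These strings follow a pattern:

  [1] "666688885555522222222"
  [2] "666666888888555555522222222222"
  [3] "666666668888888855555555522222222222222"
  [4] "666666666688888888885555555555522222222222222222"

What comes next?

666666666666888888888888555555555555522222222222222222222

Reading off run lengths: 6 runs 4, 6, 8, 10; 8 runs 4, 6, 8, 10; 5 runs 5, 7, 9, 11; 2 runs 8, 11, 14, 17 — each is linear in n, where the shown terms are n = 2, 3, 4, 5.
Setting n = 6 gives 12, 12, 13, 20 characters in each block.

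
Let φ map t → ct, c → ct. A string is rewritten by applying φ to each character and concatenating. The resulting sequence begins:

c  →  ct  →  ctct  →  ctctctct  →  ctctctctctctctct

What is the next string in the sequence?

Replace each of the 16 characters of ctctctctctctctct in place — ct ct ct ct ct ct ct ct ct ct ct ct ct ct ct ct — and concatenate.

ctctctctctctctctctctctctctctctct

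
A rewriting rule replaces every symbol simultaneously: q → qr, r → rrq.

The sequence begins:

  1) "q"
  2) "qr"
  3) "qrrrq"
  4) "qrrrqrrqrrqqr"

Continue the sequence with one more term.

qrrrqrrqrrqqrrrqrrqqrrrqrrqqrqrrrq

Replace each of the 13 characters of qrrrqrrqrrqqr in place — qr rrq rrq rrq qr rrq rrq qr rrq rrq qr qr rrq — and concatenate.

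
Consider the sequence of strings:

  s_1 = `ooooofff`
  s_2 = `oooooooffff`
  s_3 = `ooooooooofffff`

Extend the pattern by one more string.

oooooooooooffffff

The n-th term is 2n+1 o's then n+1 f's, where the shown terms are n = 2, 3, 4.
At n = 5 the blocks have lengths 11, 6.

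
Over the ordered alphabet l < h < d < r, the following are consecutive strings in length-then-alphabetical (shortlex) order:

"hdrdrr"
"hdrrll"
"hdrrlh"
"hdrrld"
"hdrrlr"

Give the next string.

Find the rightmost character of hdrrlr below r, bump it to the next letter, and reset everything to its right to l.

hdrrhl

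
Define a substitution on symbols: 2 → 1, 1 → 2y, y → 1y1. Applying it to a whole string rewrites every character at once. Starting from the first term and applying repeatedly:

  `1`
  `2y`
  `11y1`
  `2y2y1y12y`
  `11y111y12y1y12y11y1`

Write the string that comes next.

Rewriting the 19 symbols of 11y111y12y1y12y11y1 one by one yields 2y 2y 1y1 2y 2y 2y 1y1 2y 1 1y1 2y 1y1 2y 1 1y1 2y 2y 1y1 2y; concatenated:

2y2y1y12y2y2y1y12y11y12y1y12y11y12y2y1y12y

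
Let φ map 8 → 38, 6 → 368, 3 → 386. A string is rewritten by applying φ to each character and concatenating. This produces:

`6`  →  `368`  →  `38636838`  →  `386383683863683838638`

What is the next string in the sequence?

Rewriting the 21 symbols of 386383683863683838638 one by one yields 386 38 368 386 38 386 368 38 386 38 368 386 368 38 386 38 386 38 368 386 38; concatenated:

3863836838638386368383863836838636838386383863836838638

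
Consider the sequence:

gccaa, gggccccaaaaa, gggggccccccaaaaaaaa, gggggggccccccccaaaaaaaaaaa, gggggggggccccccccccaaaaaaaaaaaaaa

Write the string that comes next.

gggggggggggccccccccccccaaaaaaaaaaaaaaaaa

Each string has the form g^{2n-1} c^{2n} a^{3n-1} (n = 1, 2, …).
At n = 6 the blocks have lengths 11, 12, 17.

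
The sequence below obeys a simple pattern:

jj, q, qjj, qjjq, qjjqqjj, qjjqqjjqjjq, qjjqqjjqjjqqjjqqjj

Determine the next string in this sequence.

qjjqqjjqjjqqjjqqjjqjjqqjjqjjq

This is a Fibonacci-style word recurrence s(k) = s(k−1)·s(k−2): e.g. q·jj = qjj.
The next term joins qjjqqjjqjjqqjjqqjj and qjjqqjjqjjq.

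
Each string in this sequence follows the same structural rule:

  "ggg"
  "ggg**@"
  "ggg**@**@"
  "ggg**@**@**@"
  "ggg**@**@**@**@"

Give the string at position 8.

ggg**@**@**@**@**@**@**@

Every step adds **@ to the end: s(k+1) = s(k)·**@.
From ggg**@**@**@**@, 3 further steps: ggg**@**@**@**@ → ggg**@**@**@**@**@ → ggg**@**@**@**@**@**@ → (answer).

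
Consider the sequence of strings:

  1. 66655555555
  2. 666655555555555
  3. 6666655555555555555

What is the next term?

The n-th term is n+1 6's then 3n+2 5's, where the shown terms are n = 2, 3, 4.
For the next term, n = 5, so the run lengths are 6, 17.

66666655555555555555555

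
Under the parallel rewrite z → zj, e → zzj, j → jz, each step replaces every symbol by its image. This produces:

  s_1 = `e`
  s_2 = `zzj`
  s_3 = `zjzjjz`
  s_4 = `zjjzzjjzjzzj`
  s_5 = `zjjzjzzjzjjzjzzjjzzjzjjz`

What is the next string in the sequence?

Replace each of the 24 characters of zjjzjzzjzjjzjzzjjzzjzjjz in place — zj jz jz zj jz zj zj jz zj jz jz zj jz zj zj jz jz zj zj jz zj jz jz zj — and concatenate.

zjjzjzzjjzzjzjjzzjjzjzzjjzzjzjjzjzzjzjjzzjjzjzzj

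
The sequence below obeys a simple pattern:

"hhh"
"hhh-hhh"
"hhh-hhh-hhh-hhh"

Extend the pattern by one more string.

s(k+1) = s(k)·-·s(k) — each term doubles the last with '-' between the halves.
One more doubling of hhh-hhh-hhh-hhh gives the answer.

hhh-hhh-hhh-hhh-hhh-hhh-hhh-hhh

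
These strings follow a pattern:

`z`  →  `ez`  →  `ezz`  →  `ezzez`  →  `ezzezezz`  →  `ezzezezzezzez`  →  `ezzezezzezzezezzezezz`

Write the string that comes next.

This is a Fibonacci-style word recurrence s(k) = s(k−1)·s(k−2): e.g. ez·z = ezz.
The next term joins ezzezezzezzezezzezezz and ezzezezzezzez.

ezzezezzezzezezzezezzezzezezzezzez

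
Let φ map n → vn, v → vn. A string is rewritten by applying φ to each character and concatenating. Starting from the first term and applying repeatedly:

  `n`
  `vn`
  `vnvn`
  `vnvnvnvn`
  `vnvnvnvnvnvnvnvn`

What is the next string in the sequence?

Applying the rule to each of the 16 symbols of vnvnvnvnvnvnvnvn gives the pieces vn vn vn vn vn vn vn vn vn vn vn vn vn vn vn vn, which concatenate to the answer.

vnvnvnvnvnvnvnvnvnvnvnvnvnvnvnvn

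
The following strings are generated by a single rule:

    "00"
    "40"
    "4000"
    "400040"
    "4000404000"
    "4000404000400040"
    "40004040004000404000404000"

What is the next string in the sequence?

400040400040004040004040004000404000400040

From term 3 onward, concatenate the last term with the second-to-last: 40·00 = 4000, 4000·40 = 400040, …
So term 8 is 40004040004000404000404000·4000404000400040.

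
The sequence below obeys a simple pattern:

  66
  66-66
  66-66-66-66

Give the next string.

Every step duplicates the string with '-' between the halves.
One more doubling of 66-66-66-66 gives the answer.

66-66-66-66-66-66-66-66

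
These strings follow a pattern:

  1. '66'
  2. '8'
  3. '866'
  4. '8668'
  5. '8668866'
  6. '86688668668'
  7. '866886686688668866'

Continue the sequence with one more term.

86688668668866886686688668668

From term 3 onward, concatenate the last term with the second-to-last: 8·66 = 866, 866·8 = 8668, …
Continuing: 866886686688668866 · 86688668668 gives term 8.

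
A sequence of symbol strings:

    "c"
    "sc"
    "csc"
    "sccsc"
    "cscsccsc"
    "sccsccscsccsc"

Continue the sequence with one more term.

From term 3 onward, concatenate the second-to-last term with the last: c·sc = csc, sc·csc = sccsc, …
Continuing: cscsccsc · sccsccscsccsc gives term 7.

cscsccscsccsccscsccsc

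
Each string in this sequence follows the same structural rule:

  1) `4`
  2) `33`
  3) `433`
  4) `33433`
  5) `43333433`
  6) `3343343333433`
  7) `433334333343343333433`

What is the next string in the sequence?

From term 3 onward, concatenate the second-to-last term with the last: 4·33 = 433, 33·433 = 33433, …
The next term joins 3343343333433 and 433334333343343333433.

3343343333433433334333343343333433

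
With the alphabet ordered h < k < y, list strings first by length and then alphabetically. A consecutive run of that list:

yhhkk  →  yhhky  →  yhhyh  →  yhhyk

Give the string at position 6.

yhkhh

Continuing the enumeration 2 steps past yhhyk: yhhyk → yhhyy → (answer).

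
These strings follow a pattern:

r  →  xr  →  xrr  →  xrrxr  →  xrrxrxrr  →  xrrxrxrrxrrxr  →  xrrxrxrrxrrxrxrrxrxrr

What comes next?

Each term (from the third on) is the previous term followed by the one before it: term 3 = xr·r = xrr.
Continuing: xrrxrxrrxrrxrxrrxrxrr · xrrxrxrrxrrxr gives term 8.

xrrxrxrrxrrxrxrrxrxrrxrrxrxrrxrrxr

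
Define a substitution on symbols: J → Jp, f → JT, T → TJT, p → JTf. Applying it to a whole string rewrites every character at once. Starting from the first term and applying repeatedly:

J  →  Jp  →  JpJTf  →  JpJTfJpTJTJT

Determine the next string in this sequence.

JpJTfJpTJTJTJpJTfTJTJpTJTJpTJT

Expanding JpJTfJpTJTJT: J→Jp, p→JTf, J→Jp, T→TJT, f→JT, J→Jp, p→JTf, T→TJT, J→Jp, T→TJT, J→Jp, T→TJT. Concatenated: Jp JTf Jp TJT JT Jp JTf TJT Jp TJT Jp TJT.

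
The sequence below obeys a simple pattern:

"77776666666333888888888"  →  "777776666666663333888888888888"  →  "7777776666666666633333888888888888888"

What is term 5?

Each string has the form 7^{n+1} 6^{2n+1} 3^{n} 8^{3n}, where the shown terms are n = 3, 4, 5.
At n = 7 the blocks have lengths 8, 15, 7, 21.

777777776666666666666663333333888888888888888888888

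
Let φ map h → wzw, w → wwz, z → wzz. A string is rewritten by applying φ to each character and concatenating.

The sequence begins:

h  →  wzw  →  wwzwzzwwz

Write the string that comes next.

Rewriting each symbol of wwzwzzwwz: w→wwz, w→wwz, z→wzz, w→wwz, z→wzz, z→wzz, w→wwz, w→wwz, z→wzz, which concatenates to wwz wwz wzz wwz wzz wzz wwz wwz wzz.

wwzwwzwzzwwzwzzwzzwwzwwzwzz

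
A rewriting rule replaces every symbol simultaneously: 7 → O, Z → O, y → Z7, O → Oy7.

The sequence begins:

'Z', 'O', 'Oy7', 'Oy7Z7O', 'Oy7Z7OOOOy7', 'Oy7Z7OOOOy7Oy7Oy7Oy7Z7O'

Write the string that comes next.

Rewriting the 23 symbols of Oy7Z7OOOOy7Oy7Oy7Oy7Z7O one by one yields Oy7 Z7 O O O Oy7 Oy7 Oy7 Oy7 Z7 O Oy7 Z7 O Oy7 Z7 O Oy7 Z7 O O O Oy7; concatenated:

Oy7Z7OOOOy7Oy7Oy7Oy7Z7OOy7Z7OOy7Z7OOy7Z7OOOOy7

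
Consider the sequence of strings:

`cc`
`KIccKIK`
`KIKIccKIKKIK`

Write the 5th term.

s(k+1) = KI·s(k)·KIK, so each term gains KI as a prefix and KIK as a suffix.
From KIKIccKIKKIK, 2 further steps: KIKIccKIKKIK → KIKIKIccKIKKIKKIK → (answer).

KIKIKIKIccKIKKIKKIKKIK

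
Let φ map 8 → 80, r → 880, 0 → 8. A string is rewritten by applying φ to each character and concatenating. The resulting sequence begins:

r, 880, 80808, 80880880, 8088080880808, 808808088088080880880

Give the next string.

8088080880880808808088088080880808

Replace each of the 21 characters of 808808088088080880880 in place — 80 8 80 80 8 80 8 80 80 8 80 80 8 80 8 80 80 8 80 80 8 — and concatenate.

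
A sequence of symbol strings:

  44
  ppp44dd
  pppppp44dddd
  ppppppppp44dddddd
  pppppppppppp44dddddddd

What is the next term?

Every step adds ppp to the front and dd to the end of the previous string.
So the next term is ppp·pppppppppppp44dddddddd·dd.

ppppppppppppppp44dddddddddd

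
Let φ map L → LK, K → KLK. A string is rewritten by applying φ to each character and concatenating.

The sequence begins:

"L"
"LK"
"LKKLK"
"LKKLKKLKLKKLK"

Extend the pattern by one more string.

Rewriting the 13 symbols of LKKLKKLKLKKLK one by one yields LK KLK KLK LK KLK KLK LK KLK LK KLK KLK LK KLK; concatenated:

LKKLKKLKLKKLKKLKLKKLKLKKLKKLKLKKLK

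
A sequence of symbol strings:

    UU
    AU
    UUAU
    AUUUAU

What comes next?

UUAUAUUUAU

This is a Fibonacci-style word recurrence s(k) = s(k−2)·s(k−1): e.g. UU·AU = UUAU.
So term 5 is UUAU·AUUUAU.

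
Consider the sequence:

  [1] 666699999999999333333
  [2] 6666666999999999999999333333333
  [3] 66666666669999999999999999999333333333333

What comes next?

666666666666699999999999999999999999333333333333333

Reading off run lengths: 6 runs 4, 7, 10; 9 runs 11, 15, 19; 3 runs 6, 9, 12 — each is linear in n, where the shown terms are n = 2, 3, 4.
Setting n = 5 gives 13, 23, 15 characters in each block.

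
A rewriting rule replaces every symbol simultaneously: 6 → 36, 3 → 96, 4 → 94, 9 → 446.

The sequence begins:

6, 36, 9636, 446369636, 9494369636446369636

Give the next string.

Rewriting the 19 symbols of 9494369636446369636 one by one yields 446 94 446 94 96 36 446 36 96 36 94 94 36 96 36 446 36 96 36; concatenated:

446944469496364463696369494369636446369636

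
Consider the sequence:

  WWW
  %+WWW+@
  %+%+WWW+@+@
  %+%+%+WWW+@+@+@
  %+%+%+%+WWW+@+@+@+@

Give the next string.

s(k+1) = %+·s(k)·+@, so each term gains %+ as a prefix and +@ as a suffix.
Applying this once more to %+%+%+%+WWW+@+@+@+@:

%+%+%+%+%+WWW+@+@+@+@+@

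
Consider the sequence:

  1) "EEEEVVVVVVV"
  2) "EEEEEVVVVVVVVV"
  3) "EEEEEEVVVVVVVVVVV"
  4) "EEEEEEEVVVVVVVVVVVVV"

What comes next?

Term n consists of n+1 E's, followed by 2n+1 V's, where the shown terms are n = 3, 4, 5, 6.
At n = 7 the blocks have lengths 8, 15.

EEEEEEEEVVVVVVVVVVVVVVV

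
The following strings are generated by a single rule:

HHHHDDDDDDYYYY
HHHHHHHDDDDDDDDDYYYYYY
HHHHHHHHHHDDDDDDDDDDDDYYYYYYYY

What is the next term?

The n-th term is 3n+1 H's then 3n+3 D's then 2n+2 Y's (n = 1, 2, …).
At n = 4 the blocks have lengths 13, 15, 10.

HHHHHHHHHHHHHDDDDDDDDDDDDDDDYYYYYYYYYY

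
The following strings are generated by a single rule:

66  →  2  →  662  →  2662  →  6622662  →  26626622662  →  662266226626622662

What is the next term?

Each term (from the third on) is the two preceding terms concatenated in order: term 3 = 66·2 = 662.
So term 8 is 26626622662·662266226626622662.

26626622662662266226626622662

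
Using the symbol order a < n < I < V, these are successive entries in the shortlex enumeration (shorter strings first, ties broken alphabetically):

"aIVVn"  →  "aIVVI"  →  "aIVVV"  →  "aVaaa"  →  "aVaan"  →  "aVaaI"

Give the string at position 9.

Advancing 3 positions from aVaaI through aVaaI → aVaaV → aVana reaches term 9.

aVann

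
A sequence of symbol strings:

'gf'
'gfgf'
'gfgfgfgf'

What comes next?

Each string is two copies of the previous one concatenated.
Doubling gfgfgfgf:

gfgfgfgfgfgfgfgf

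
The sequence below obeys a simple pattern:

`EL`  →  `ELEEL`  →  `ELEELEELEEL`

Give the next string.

ELEELEELEELEELEELEELEEL

s(k+1) = s(k)·E·s(k) — each term doubles the last with 'E' between the halves.
One more doubling of ELEELEELEEL gives the answer.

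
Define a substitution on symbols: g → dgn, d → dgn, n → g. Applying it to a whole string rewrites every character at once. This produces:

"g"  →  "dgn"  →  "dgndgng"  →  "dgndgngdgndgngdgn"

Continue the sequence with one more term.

Rewriting the 17 symbols of dgndgngdgndgngdgn one by one yields dgn dgn g dgn dgn g dgn dgn dgn g dgn dgn g dgn dgn dgn g; concatenated:

dgndgngdgndgngdgndgndgngdgndgngdgndgndgng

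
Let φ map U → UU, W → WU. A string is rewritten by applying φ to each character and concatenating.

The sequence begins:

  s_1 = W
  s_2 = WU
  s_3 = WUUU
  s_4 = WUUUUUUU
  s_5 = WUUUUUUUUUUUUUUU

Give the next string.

Applying the rule to each of the 16 symbols of WUUUUUUUUUUUUUUU gives the pieces WU UU UU UU UU UU UU UU UU UU UU UU UU UU UU UU, which concatenate to the answer.

WUUUUUUUUUUUUUUUUUUUUUUUUUUUUUUU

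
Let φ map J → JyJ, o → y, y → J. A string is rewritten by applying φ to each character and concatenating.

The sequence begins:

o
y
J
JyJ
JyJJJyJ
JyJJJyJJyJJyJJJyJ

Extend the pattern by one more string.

JyJJJyJJyJJyJJJyJJyJJJyJJyJJJyJJyJJyJJJyJ

Replace each of the 17 characters of JyJJJyJJyJJyJJJyJ in place — JyJ J JyJ JyJ JyJ J JyJ JyJ J JyJ JyJ J JyJ JyJ JyJ J JyJ — and concatenate.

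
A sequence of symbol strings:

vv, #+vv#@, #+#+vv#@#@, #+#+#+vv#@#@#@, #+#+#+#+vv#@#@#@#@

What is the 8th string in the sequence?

#+#+#+#+#+#+#+vv#@#@#@#@#@#@#@

Every step adds #+ to the front and #@ to the end of the previous string.
From #+#+#+#+vv#@#@#@#@, 3 further steps: #+#+#+#+vv#@#@#@#@ → #+#+#+#+#+vv#@#@#@#@#@ → #+#+#+#+#+#+vv#@#@#@#@#@#@ → (answer).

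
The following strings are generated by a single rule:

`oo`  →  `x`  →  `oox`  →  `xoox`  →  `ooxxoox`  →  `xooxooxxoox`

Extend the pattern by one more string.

From term 3 onward, concatenate the second-to-last term with the last: oo·x = oox, x·oox = xoox, …
The next term joins ooxxoox and xooxooxxoox.

ooxxooxxooxooxxoox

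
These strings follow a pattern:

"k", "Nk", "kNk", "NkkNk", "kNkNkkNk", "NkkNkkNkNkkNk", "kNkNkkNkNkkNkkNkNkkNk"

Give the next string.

From term 3 onward, concatenate the second-to-last term with the last: k·Nk = kNk, Nk·kNk = NkkNk, …
Continuing: NkkNkkNkNkkNk · kNkNkkNkNkkNkkNkNkkNk gives term 8.

NkkNkkNkNkkNkkNkNkkNkNkkNkkNkNkkNk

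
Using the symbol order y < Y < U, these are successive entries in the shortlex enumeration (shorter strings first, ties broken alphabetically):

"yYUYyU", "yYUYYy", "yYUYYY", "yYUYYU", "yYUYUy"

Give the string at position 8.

yYUUyy

Continuing the enumeration 3 steps past yYUYUy: yYUYUy → yYUYUY → yYUYUU → (answer).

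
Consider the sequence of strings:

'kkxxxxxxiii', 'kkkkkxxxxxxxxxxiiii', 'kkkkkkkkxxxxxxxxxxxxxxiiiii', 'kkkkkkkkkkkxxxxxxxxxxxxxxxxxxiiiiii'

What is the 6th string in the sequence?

kkkkkkkkkkkkkkkkkxxxxxxxxxxxxxxxxxxxxxxxxxxiiiiiiii

Term n consists of 3n-1 k's, followed by 4n+2 x's, followed by n+2 i's (n = 1, 2, …).
At n = 6 the blocks have lengths 17, 26, 8.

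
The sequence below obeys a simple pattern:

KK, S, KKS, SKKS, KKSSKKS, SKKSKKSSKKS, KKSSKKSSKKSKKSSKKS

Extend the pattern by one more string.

SKKSKKSSKKSKKSSKKSSKKSKKSSKKS

Each term (from the third on) is the two preceding terms concatenated in order: term 3 = KK·S = KKS.
So term 8 is SKKSKKSSKKS·KKSSKKSSKKSKKSSKKS.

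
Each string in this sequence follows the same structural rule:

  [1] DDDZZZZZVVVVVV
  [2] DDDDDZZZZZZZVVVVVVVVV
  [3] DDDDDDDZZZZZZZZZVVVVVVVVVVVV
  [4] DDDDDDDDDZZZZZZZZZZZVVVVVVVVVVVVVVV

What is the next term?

Term n consists of 2n-1 D's, followed by 2n+1 Z's, followed by 3n V's, where the shown terms are n = 2, 3, 4, 5.
Setting n = 6 gives 11, 13, 18 characters in each block.

DDDDDDDDDDDZZZZZZZZZZZZZVVVVVVVVVVVVVVVVVV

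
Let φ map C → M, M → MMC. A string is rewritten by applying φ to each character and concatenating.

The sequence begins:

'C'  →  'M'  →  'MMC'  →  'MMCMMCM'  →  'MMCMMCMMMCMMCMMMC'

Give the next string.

MMCMMCMMMCMMCMMMCMMCMMCMMMCMMCMMMCMMCMMCM

Applying the rule to each of the 17 symbols of MMCMMCMMMCMMCMMMC gives the pieces MMC MMC M MMC MMC M MMC MMC MMC M MMC MMC M MMC MMC MMC M, which concatenate to the answer.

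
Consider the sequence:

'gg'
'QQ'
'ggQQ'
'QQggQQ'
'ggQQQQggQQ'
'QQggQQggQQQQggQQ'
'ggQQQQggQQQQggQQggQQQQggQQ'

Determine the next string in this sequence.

From term 3 onward, concatenate the second-to-last term with the last: gg·QQ = ggQQ, QQ·ggQQ = QQggQQ, …
So term 8 is QQggQQggQQQQggQQ·ggQQQQggQQQQggQQggQQQQggQQ.

QQggQQggQQQQggQQggQQQQggQQQQggQQggQQQQggQQ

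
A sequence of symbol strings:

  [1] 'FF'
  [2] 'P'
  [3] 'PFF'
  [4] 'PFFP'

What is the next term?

PFFPPFF

This is a Fibonacci-style word recurrence s(k) = s(k−1)·s(k−2): e.g. P·FF = PFF.
Continuing: PFFP · PFF gives term 5.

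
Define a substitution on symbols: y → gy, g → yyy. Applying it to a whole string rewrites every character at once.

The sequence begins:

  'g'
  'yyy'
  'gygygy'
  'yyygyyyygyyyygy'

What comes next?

gygygyyyygygygygyyyygygygygyyyygy

Replace each of the 15 characters of yyygyyyygyyyygy in place — gy gy gy yyy gy gy gy gy yyy gy gy gy gy yyy gy — and concatenate.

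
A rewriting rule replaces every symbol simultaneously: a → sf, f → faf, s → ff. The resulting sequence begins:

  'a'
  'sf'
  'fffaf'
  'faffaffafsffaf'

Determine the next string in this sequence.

Rewriting the 14 symbols of faffaffafsffaf one by one yields faf sf faf faf sf faf faf sf faf ff faf faf sf faf; concatenated:

fafsffaffafsffaffafsffaffffaffafsffaf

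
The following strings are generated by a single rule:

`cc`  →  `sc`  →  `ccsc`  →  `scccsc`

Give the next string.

ccscscccsc

From term 3 onward, concatenate the second-to-last term with the last: cc·sc = ccsc, sc·ccsc = scccsc, …
Continuing: ccsc · scccsc gives term 5.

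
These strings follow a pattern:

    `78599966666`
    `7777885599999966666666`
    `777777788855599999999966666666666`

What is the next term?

77777777778888555599999999999966666666666666

Term n consists of 3n-2 7's, followed by n 8's, followed by n 5's, followed by 3n 9's, followed by 3n+2 6's (n = 1, 2, …).
Setting n = 4 gives 10, 4, 4, 12, 14 characters in each block.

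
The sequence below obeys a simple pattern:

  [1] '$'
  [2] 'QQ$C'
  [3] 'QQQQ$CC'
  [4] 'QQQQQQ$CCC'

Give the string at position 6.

QQQQQQQQQQ$CCCCC

Every step adds QQ to the front and C to the end of the previous string.
From QQQQQQ$CCC, 2 further steps: QQQQQQ$CCC → QQQQQQQQ$CCCC → (answer).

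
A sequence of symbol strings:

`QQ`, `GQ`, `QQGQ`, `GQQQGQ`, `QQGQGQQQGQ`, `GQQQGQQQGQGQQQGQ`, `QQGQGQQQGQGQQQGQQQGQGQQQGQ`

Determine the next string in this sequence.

Each term (from the third on) is the two preceding terms concatenated in order: term 3 = QQ·GQ = QQGQ.
Continuing: GQQQGQQQGQGQQQGQ · QQGQGQQQGQGQQQGQQQGQGQQQGQ gives term 8.

GQQQGQQQGQGQQQGQQQGQGQQQGQGQQQGQQQGQGQQQGQ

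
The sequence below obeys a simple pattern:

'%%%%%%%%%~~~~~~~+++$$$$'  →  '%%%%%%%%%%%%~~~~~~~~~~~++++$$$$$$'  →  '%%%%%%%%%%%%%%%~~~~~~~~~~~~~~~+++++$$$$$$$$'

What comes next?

%%%%%%%%%%%%%%%%%%~~~~~~~~~~~~~~~~~~~++++++$$$$$$$$$$

The n-th term is 3n+3 %'s then 4n-1 ~'s then n+1 +'s then 2n $'s, where the shown terms are n = 2, 3, 4.
At n = 5 the blocks have lengths 18, 19, 6, 10.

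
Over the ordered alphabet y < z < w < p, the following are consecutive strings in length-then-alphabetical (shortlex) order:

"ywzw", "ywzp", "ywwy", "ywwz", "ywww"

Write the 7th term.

Advancing 2 positions from ywww through ywww → ywwp reaches term 7.

ywpy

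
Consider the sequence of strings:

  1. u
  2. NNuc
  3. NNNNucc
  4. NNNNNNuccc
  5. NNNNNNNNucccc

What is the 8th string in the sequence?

Each term wraps the previous one in NN on the left and c on the right.
From NNNNNNNNucccc, 3 further steps: NNNNNNNNucccc → NNNNNNNNNNuccccc → NNNNNNNNNNNNucccccc → (answer).

NNNNNNNNNNNNNNuccccccc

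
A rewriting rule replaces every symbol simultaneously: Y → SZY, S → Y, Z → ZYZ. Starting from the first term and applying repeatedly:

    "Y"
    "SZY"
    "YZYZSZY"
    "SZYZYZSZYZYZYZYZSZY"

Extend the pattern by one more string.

YZYZSZYZYZSZYZYZYZYZSZYZYZSZYZYZSZYZYZSZYZYZYZYZSZY

Applying the rule to each of the 19 symbols of SZYZYZSZYZYZYZYZSZY gives the pieces Y ZYZ SZY ZYZ SZY ZYZ Y ZYZ SZY ZYZ SZY ZYZ SZY ZYZ SZY ZYZ Y ZYZ SZY, which concatenate to the answer.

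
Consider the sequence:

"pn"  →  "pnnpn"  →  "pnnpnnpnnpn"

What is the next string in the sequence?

s(k+1) = s(k)·n·s(k) — each term doubles the last with 'n' between the halves.
One more doubling of pnnpnnpnnpn gives the answer.

pnnpnnpnnpnnpnnpnnpnnpn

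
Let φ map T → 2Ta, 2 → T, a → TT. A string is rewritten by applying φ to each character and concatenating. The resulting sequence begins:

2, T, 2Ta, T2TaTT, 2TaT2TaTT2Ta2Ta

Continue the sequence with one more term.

T2TaTT2TaT2TaTT2Ta2TaT2TaTTT2TaTT

φ(2TaT2TaTT2Ta2Ta) expands symbol-by-symbol to T 2Ta TT 2Ta T 2Ta TT 2Ta 2Ta T 2Ta TT T 2Ta TT; joining the 15 pieces gives the next term.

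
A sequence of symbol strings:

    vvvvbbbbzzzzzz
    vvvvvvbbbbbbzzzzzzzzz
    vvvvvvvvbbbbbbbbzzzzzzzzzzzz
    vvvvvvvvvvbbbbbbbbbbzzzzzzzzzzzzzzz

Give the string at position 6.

vvvvvvvvvvvvvvbbbbbbbbbbbbbbzzzzzzzzzzzzzzzzzzzzz

Each string has the form v^{2n} b^{2n} z^{3n}, where the shown terms are n = 2, 3, 4, 5.
At n = 7 the blocks have lengths 14, 14, 21.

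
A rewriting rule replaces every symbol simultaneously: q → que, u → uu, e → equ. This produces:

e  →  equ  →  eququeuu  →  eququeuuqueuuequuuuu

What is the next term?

Rewriting the 20 symbols of eququeuuqueuuequuuuu one by one yields equ que uu que uu equ uu uu que uu equ uu uu equ que uu uu uu uu uu; concatenated:

eququeuuqueuuequuuuuqueuuequuuuueququeuuuuuuuuuu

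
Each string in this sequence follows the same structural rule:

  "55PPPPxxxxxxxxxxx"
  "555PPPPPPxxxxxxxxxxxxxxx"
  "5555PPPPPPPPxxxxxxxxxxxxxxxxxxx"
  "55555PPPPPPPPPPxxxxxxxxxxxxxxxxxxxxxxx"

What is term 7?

Term n consists of n 5's, followed by 2n P's, followed by 4n+3 x's, where the shown terms are n = 2, 3, 4, 5.
At n = 8 the blocks have lengths 8, 16, 35.

55555555PPPPPPPPPPPPPPPPxxxxxxxxxxxxxxxxxxxxxxxxxxxxxxxxxxx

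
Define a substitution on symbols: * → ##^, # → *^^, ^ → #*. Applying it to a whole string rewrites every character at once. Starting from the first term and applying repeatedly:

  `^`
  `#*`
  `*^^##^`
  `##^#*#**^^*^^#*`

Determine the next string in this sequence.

Applying the rule to each of the 15 symbols of ##^#*#**^^*^^#* gives the pieces *^^ *^^ #* *^^ ##^ *^^ ##^ ##^ #* #* ##^ #* #* *^^ ##^, which concatenate to the answer.

*^^*^^#**^^##^*^^##^##^#*#*##^#*#**^^##^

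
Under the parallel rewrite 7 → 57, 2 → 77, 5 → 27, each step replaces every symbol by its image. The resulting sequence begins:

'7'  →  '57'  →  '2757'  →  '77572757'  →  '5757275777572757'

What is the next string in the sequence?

27572757775727575757275777572757

Replace each of the 16 characters of 5757275777572757 in place — 27 57 27 57 77 57 27 57 57 57 27 57 77 57 27 57 — and concatenate.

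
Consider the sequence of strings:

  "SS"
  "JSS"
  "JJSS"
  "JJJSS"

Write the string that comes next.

Every step adds J at the front: s(k+1) = J·s(k).
So the next term is J·JJJSS.

JJJJSS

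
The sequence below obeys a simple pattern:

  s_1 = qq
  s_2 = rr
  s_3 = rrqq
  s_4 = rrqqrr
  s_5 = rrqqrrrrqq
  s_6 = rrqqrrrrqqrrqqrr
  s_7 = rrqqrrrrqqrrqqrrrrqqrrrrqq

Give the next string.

From term 3 onward, concatenate the last term with the second-to-last: rr·qq = rrqq, rrqq·rr = rrqqrr, …
Continuing: rrqqrrrrqqrrqqrrrrqqrrrrqq · rrqqrrrrqqrrqqrr gives term 8.

rrqqrrrrqqrrqqrrrrqqrrrrqqrrqqrrrrqqrrqqrr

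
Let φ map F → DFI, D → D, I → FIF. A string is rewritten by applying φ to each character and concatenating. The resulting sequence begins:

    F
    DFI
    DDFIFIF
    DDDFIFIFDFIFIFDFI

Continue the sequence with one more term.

Rewriting the 17 symbols of DDDFIFIFDFIFIFDFI one by one yields D D D DFI FIF DFI FIF DFI D DFI FIF DFI FIF DFI D DFI FIF; concatenated:

DDDDFIFIFDFIFIFDFIDDFIFIFDFIFIFDFIDDFIFIF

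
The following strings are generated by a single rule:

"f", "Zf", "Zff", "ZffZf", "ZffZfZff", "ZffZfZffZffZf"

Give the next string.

Each term (from the third on) is the previous term followed by the one before it: term 3 = Zf·f = Zff.
So term 7 is ZffZfZffZffZf·ZffZfZff.

ZffZfZffZffZfZffZfZff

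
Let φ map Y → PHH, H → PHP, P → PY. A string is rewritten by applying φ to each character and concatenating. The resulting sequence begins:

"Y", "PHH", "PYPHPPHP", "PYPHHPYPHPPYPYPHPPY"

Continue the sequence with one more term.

Replace each of the 19 characters of PYPHHPYPHPPYPYPHPPY in place — PY PHH PY PHP PHP PY PHH PY PHP PY PY PHH PY PHH PY PHP PY PY PHH — and concatenate.

PYPHHPYPHPPHPPYPHHPYPHPPYPYPHHPYPHHPYPHPPYPYPHH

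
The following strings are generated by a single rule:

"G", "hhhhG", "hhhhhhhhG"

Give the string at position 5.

The strings grow by a fixed prefix hhhh each time.
From hhhhhhhhG, 2 further steps: hhhhhhhhG → hhhhhhhhhhhhG → (answer).

hhhhhhhhhhhhhhhhG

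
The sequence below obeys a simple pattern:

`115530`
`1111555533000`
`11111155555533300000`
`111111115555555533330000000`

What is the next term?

1111111111555555555533333000000000

Term n consists of 2n 1's, followed by 2n 5's, followed by n 3's, followed by 2n-1 0's (n = 1, 2, …).
At n = 5 the blocks have lengths 10, 10, 5, 9.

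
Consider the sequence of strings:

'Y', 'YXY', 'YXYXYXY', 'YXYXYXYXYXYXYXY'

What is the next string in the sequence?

YXYXYXYXYXYXYXYXYXYXYXYXYXYXYXY

Every step duplicates the string with 'X' between the halves.
So the next term is two copies of YXYXYXYXYXYXYXY with 'X' between the halves.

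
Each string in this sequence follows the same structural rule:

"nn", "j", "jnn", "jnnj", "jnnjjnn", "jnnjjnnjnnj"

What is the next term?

jnnjjnnjnnjjnnjjnn

This is a Fibonacci-style word recurrence s(k) = s(k−1)·s(k−2): e.g. j·nn = jnn.
So term 7 is jnnjjnnjnnj·jnnjjnn.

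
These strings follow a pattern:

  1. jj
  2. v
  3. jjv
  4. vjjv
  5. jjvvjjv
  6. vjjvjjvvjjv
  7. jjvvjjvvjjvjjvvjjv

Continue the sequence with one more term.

This is a Fibonacci-style word recurrence s(k) = s(k−2)·s(k−1): e.g. jj·v = jjv.
The next term joins vjjvjjvvjjv and jjvvjjvvjjvjjvvjjv.

vjjvjjvvjjvjjvvjjvvjjvjjvvjjv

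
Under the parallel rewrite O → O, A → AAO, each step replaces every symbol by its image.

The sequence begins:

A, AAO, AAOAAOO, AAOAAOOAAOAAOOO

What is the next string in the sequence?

φ(AAOAAOOAAOAAOOO) expands symbol-by-symbol to AAO AAO O AAO AAO O O AAO AAO O AAO AAO O O O; joining the 15 pieces gives the next term.

AAOAAOOAAOAAOOOAAOAAOOAAOAAOOOO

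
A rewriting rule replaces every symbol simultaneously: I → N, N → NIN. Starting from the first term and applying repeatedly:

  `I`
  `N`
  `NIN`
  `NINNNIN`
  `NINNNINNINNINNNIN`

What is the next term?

NINNNINNINNINNNINNINNNINNINNNINNINNINNNIN

Replace each of the 17 characters of NINNNINNINNINNNIN in place — NIN N NIN NIN NIN N NIN NIN N NIN NIN N NIN NIN NIN N NIN — and concatenate.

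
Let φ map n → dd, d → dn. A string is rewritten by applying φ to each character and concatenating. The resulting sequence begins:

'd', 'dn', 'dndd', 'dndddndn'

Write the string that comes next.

dndddndndndddndd

Rewriting each symbol of dndddndn: d→dn, n→dd, d→dn, d→dn, d→dn, n→dd, d→dn, n→dd, which concatenates to dn dd dn dn dn dd dn dd.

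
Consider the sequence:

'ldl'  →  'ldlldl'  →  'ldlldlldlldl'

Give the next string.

Each string is two copies of the previous one concatenated.
Doubling ldlldlldlldl:

ldlldlldlldlldlldlldlldl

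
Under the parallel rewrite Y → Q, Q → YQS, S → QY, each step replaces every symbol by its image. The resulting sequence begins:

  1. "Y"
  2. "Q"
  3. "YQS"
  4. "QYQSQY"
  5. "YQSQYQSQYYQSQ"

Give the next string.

QYQSQYYQSQYQSQYYQSQQYQSQYYQS

Replace each of the 13 characters of YQSQYQSQYYQSQ in place — Q YQS QY YQS Q YQS QY YQS Q Q YQS QY YQS — and concatenate.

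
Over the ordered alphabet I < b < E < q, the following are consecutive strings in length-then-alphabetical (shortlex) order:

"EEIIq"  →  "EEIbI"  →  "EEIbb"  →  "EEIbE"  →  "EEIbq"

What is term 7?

EEIEb

Stepping forward 2 times from EEIbq: EEIbq → EEIEI, then the target.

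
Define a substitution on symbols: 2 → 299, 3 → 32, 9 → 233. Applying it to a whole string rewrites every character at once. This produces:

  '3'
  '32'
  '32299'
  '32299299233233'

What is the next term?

φ(32299299233233) expands symbol-by-symbol to 32 299 299 233 233 299 233 233 299 32 32 299 32 32; joining the 14 pieces gives the next term.

3229929923323329923323329932322993232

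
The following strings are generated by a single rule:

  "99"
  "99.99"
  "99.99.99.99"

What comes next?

99.99.99.99.99.99.99.99

Each string is two copies of the previous one joined by '.'.
One more doubling of 99.99.99.99 gives the answer.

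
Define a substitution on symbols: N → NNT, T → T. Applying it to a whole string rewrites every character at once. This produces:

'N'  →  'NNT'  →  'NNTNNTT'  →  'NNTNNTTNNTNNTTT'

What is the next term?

Replace each of the 15 characters of NNTNNTTNNTNNTTT in place — NNT NNT T NNT NNT T T NNT NNT T NNT NNT T T T — and concatenate.

NNTNNTTNNTNNTTTNNTNNTTNNTNNTTTT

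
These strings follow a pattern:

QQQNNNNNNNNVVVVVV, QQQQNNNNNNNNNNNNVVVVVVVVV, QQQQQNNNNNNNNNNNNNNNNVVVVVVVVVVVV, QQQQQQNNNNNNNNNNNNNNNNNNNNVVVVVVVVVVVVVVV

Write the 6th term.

QQQQQQQQNNNNNNNNNNNNNNNNNNNNNNNNNNNNVVVVVVVVVVVVVVVVVVVVV

Each string has the form Q^{n+1} N^{4n} V^{3n}, where the shown terms are n = 2, 3, 4, 5.
Setting n = 7 gives 8, 28, 21 characters in each block.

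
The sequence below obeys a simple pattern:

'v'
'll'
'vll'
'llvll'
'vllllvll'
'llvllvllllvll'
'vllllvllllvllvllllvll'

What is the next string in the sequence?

This is a Fibonacci-style word recurrence s(k) = s(k−2)·s(k−1): e.g. v·ll = vll.
Continuing: llvllvllllvll · vllllvllllvllvllllvll gives term 8.

llvllvllllvllvllllvllllvllvllllvll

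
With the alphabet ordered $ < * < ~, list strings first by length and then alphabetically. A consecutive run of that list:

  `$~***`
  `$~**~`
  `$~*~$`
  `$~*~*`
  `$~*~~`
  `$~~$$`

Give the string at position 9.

Advancing 3 positions from $~~$$ through $~~$$ → $~~$* → $~~$~ reaches term 9.

$~~*$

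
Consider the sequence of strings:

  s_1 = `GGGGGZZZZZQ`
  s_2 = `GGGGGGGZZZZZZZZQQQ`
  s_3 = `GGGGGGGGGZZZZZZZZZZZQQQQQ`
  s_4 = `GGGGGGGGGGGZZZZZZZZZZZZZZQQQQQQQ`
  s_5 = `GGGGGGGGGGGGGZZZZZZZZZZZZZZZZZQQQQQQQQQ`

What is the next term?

GGGGGGGGGGGGGGGZZZZZZZZZZZZZZZZZZZZQQQQQQQQQQQ

The n-th term is 2n+3 G's then 3n+2 Z's then 2n-1 Q's (n = 1, 2, …).
Setting n = 6 gives 15, 20, 11 characters in each block.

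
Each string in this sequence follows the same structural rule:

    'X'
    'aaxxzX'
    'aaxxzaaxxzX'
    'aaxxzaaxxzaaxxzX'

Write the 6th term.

aaxxzaaxxzaaxxzaaxxzaaxxzX

Every step adds aaxxz at the front: s(k+1) = aaxxz·s(k).
From aaxxzaaxxzaaxxzX, 2 further steps: aaxxzaaxxzaaxxzX → aaxxzaaxxzaaxxzaaxxzX → (answer).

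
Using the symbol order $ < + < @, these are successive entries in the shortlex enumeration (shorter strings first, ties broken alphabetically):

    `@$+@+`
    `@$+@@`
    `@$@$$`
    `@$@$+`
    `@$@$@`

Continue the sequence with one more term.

@$@+$

Find the rightmost character of @$@$@ below @, bump it to the next letter, and reset everything to its right to $.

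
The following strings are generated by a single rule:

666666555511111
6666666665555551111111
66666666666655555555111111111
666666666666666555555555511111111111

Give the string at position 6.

Term n consists of 3n+3 6's, followed by 2n+2 5's, followed by 2n+3 1's (n = 1, 2, …).
Setting n = 6 gives 21, 14, 15 characters in each block.

66666666666666666666655555555555555111111111111111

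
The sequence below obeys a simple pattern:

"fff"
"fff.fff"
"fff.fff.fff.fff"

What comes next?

Each string is two copies of the previous one joined by '.'.
Doubling fff.fff.fff.fff with '.' between the halves:

fff.fff.fff.fff.fff.fff.fff.fff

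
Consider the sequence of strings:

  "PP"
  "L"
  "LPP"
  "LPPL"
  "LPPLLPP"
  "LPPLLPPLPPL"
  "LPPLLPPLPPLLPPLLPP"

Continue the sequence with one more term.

LPPLLPPLPPLLPPLLPPLPPLLPPLPPL

From term 3 onward, concatenate the last term with the second-to-last: L·PP = LPP, LPP·L = LPPL, …
The next term joins LPPLLPPLPPLLPPLLPP and LPPLLPPLPPL.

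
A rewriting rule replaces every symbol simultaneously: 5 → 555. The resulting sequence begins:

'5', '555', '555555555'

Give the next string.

Expanding 555555555: 5→555, 5→555, 5→555, 5→555, 5→555, 5→555, 5→555, 5→555, 5→555. Concatenated: 555 555 555 555 555 555 555 555 555.

555555555555555555555555555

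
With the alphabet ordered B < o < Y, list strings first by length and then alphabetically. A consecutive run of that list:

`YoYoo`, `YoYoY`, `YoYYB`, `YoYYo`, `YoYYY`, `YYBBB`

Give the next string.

YYBBo

The successor of YYBBB increments the rightmost position that isn't already Y and resets every position after it to B.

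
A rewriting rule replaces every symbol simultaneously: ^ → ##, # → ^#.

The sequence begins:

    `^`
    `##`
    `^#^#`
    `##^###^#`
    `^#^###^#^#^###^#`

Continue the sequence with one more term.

Replace each of the 16 characters of ^#^###^#^#^###^# in place — ## ^# ## ^# ^# ^# ## ^# ## ^# ## ^# ^# ^# ## ^# — and concatenate.

##^###^#^#^###^###^###^#^#^###^#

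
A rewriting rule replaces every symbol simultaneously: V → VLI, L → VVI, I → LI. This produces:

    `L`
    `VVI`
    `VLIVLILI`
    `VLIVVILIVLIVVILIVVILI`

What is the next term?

Applying the rule to each of the 21 symbols of VLIVVILIVLIVVILIVVILI gives the pieces VLI VVI LI VLI VLI LI VVI LI VLI VVI LI VLI VLI LI VVI LI VLI VLI LI VVI LI, which concatenate to the answer.

VLIVVILIVLIVLILIVVILIVLIVVILIVLIVLILIVVILIVLIVLILIVVILI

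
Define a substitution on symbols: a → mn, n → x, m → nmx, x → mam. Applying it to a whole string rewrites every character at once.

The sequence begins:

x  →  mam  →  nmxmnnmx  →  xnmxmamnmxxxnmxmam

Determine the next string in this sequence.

Replace each of the 18 characters of xnmxmamnmxxxnmxmam in place — mam x nmx mam nmx mn nmx x nmx mam mam mam x nmx mam nmx mn nmx — and concatenate.

mamxnmxmamnmxmnnmxxnmxmammammamxnmxmamnmxmnnmx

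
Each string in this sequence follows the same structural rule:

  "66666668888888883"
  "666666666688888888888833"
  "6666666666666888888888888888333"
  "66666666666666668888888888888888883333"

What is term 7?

66666666666666666666666668888888888888888888888888883333333

The n-th term is 3n-2 6's then 3n 8's then n-2 3's, where the shown terms are n = 3, 4, 5, 6.
At n = 9 the blocks have lengths 25, 27, 7.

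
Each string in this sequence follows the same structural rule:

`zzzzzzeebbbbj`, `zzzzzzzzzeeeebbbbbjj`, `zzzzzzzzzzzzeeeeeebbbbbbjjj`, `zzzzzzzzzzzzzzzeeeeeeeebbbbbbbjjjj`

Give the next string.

Each string has the form z^{3n+3} e^{2n} b^{n+3} j^{n} (n = 1, 2, …).
For the next term, n = 5, so the run lengths are 18, 10, 8, 5.

zzzzzzzzzzzzzzzzzzeeeeeeeeeebbbbbbbbjjjjj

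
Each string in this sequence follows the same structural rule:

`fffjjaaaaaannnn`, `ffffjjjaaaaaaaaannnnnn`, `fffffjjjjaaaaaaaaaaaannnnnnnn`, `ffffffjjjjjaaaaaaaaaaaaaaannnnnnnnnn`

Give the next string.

Reading off run lengths: f runs 3, 4, 5, 6; j runs 2, 3, 4, 5; a runs 6, 9, 12, 15; n runs 4, 6, 8, 10 — each is linear in n, where the shown terms are n = 2, 3, 4, 5.
Setting n = 6 gives 7, 6, 18, 12 characters in each block.

fffffffjjjjjjaaaaaaaaaaaaaaaaaannnnnnnnnnnn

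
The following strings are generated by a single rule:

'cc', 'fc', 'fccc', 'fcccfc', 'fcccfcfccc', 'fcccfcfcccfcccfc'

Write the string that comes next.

This is a Fibonacci-style word recurrence s(k) = s(k−1)·s(k−2): e.g. fc·cc = fccc.
So term 7 is fcccfcfcccfcccfc·fcccfcfccc.

fcccfcfcccfcccfcfcccfcfccc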